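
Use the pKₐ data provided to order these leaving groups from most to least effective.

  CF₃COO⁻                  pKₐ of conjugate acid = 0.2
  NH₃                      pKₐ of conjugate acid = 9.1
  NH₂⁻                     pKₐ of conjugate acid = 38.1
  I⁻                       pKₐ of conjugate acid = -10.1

Lower conjugate-acid pKₐ ⇒ weaker base ⇒ better leaving group.
Sorting by the given values: I⁻ (-10.1), CF₃COO⁻ (0.2), NH₃ (9.1), NH₂⁻ (38.1).

I⁻ > CF₃COO⁻ > NH₃ > NH₂⁻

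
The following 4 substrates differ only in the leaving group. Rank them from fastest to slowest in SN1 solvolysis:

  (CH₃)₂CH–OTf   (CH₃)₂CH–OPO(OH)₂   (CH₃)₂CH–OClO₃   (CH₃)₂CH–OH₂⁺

(CH₃)₂CH–OTf > (CH₃)₂CH–OClO₃ > (CH₃)₂CH–OH₂⁺ > (CH₃)₂CH–OPO(OH)₂

The skeletons are identical, so relative rate is governed entirely by leaving-group ability.
A good leaving group is a weak base: the lower the pKₐ of its conjugate acid, the more readily it departs.
(CH₃)₂CH–OTf loses OTf⁻: pKₐ(CF₃SO₃H (triflic acid)) ≈ -14
(CH₃)₂CH–OClO₃ loses ClO₄⁻: pKₐ(HClO₄) ≈ -10
(CH₃)₂CH–OH₂⁺ loses H₂O: pKₐ(H₃O⁺) ≈ -1.7
(CH₃)₂CH–OPO(OH)₂ loses H₂PO₄⁻: pKₐ(H₃PO₄) ≈ 2.1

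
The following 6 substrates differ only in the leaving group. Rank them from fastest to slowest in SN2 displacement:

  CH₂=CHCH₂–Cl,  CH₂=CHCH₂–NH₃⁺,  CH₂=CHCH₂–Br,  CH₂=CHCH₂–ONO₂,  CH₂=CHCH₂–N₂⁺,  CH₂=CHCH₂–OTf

Identical carbon frameworks mean the comparison reduces to leaving-group quality.
A good leaving group is a weak base: the lower the pKₐ of its conjugate acid, the more readily it departs.
CH₂=CHCH₂–N₂⁺ loses N₂: no meaningful conjugate acid; N₂ departs as an exceptionally stable neutral molecule
CH₂=CHCH₂–OTf loses OTf⁻: pKₐ(CF₃SO₃H (triflic acid)) ≈ -14
CH₂=CHCH₂–Br loses Br⁻: pKₐ(HBr) ≈ -9
CH₂=CHCH₂–Cl loses Cl⁻: pKₐ(HCl) ≈ -7
CH₂=CHCH₂–ONO₂ loses NO₃⁻: pKₐ(HNO₃) ≈ -1.3
CH₂=CHCH₂–NH₃⁺ loses NH₃: pKₐ(NH₄⁺) ≈ 9.2

CH₂=CHCH₂–N₂⁺ > CH₂=CHCH₂–OTf > CH₂=CHCH₂–Br > CH₂=CHCH₂–Cl > CH₂=CHCH₂–ONO₂ > CH₂=CHCH₂–NH₃⁺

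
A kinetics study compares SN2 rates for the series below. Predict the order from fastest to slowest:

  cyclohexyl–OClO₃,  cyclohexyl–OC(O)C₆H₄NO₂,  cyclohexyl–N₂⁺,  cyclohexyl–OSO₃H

cyclohexyl–N₂⁺ > cyclohexyl–OClO₃ > cyclohexyl–OSO₃H > cyclohexyl–OC(O)C₆H₄NO₂

Same R in every case — rank the leaving groups.
The more stable X⁻ (or X) is on its own — i.e. the weaker a base it is — the better a leaving group it makes.
cyclohexyl–N₂⁺ loses N₂: no meaningful conjugate acid; N₂ departs as an exceptionally stable neutral molecule
cyclohexyl–OClO₃ loses ClO₄⁻: pKₐ(HClO₄) ≈ -10
cyclohexyl–OSO₃H loses HSO₄⁻: pKₐ(H₂SO₄) ≈ -3
cyclohexyl–OC(O)C₆H₄NO₂ loses p-O₂N–C₆H₄–COO⁻: pKₐ(p-nitrobenzoic acid) ≈ 3.4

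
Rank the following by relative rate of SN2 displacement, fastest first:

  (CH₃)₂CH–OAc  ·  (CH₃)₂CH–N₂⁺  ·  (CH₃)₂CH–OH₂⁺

(CH₃)₂CH–N₂⁺ > (CH₃)₂CH–OH₂⁺ > (CH₃)₂CH–OAc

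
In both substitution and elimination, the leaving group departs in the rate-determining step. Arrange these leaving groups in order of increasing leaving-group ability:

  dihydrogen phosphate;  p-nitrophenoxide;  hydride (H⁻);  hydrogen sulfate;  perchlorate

A good leaving group is a weak base: the lower the pKₐ of its conjugate acid, the more readily it departs.
perchlorate: pKₐ(HClO₄) ≈ -10
hydrogen sulfate: pKₐ(H₂SO₄) ≈ -3
dihydrogen phosphate: pKₐ(H₃PO₄) ≈ 2.1
p-nitrophenoxide: pKₐ(p-nitrophenol) ≈ 7.2
hydride (H⁻): pKₐ(H₂) ≈ 36
The question asks for worst first, so the sequence is read in increasing leaving-group ability.

hydride (H⁻) < p-nitrophenoxide < dihydrogen phosphate < hydrogen sulfate < perchlorate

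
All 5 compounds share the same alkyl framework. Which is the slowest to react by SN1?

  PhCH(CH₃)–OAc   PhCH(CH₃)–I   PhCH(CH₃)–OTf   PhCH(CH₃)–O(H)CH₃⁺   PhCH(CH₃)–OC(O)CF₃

Same R in every case — rank the leaving groups.
Leaving-group ability tracks the stability of the departed species; conjugate-acid pKₐ is the usual yardstick (lower pKₐ → better LG).
PhCH(CH₃)–OTf loses OTf⁻: pKₐ(CF₃SO₃H (triflic acid)) ≈ -14
PhCH(CH₃)–I loses I⁻: pKₐ(HI) ≈ -10
PhCH(CH₃)–O(H)CH₃⁺ loses R'OH: pKₐ(R'OH₂⁺) ≈ -2.4
PhCH(CH₃)–OC(O)CF₃ loses CF₃COO⁻: pKₐ(CF₃COOH) ≈ 0.2
PhCH(CH₃)–OAc loses AcO⁻: pKₐ(CH₃COOH) ≈ 4.8

PhCH(CH₃)–OAc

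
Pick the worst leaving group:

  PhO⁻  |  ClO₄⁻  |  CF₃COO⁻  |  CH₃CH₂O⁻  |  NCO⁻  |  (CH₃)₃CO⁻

(CH₃)₃CO⁻

Leaving-group ability tracks the stability of the departed species; conjugate-acid pKₐ is the usual yardstick (lower pKₐ → better LG).
ClO₄⁻: pKₐ(HClO₄) ≈ -10
CF₃COO⁻: pKₐ(CF₃COOH) ≈ 0.2
NCO⁻: pKₐ(HOCN) ≈ 3.5
PhO⁻: pKₐ(C₆H₅OH (phenol)) ≈ 10
CH₃CH₂O⁻: pKₐ(CH₃CH₂OH) ≈ 16
(CH₃)₃CO⁻: pKₐ(t-BuOH) ≈ 18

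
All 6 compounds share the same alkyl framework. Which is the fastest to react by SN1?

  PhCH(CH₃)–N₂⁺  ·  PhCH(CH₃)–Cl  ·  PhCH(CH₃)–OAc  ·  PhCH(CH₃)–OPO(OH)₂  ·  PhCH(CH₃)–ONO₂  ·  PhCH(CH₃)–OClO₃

The skeletons are identical, so relative rate is governed entirely by leaving-group ability.
Leaving-group ability tracks the stability of the departed species; conjugate-acid pKₐ is the usual yardstick (lower pKₐ → better LG).
PhCH(CH₃)–N₂⁺ loses N₂: no meaningful conjugate acid; N₂ departs as an exceptionally stable neutral molecule
PhCH(CH₃)–OClO₃ loses ClO₄⁻: pKₐ(HClO₄) ≈ -10
PhCH(CH₃)–Cl loses Cl⁻: pKₐ(HCl) ≈ -7
PhCH(CH₃)–ONO₂ loses NO₃⁻: pKₐ(HNO₃) ≈ -1.3
PhCH(CH₃)–OPO(OH)₂ loses H₂PO₄⁻: pKₐ(H₃PO₄) ≈ 2.1
PhCH(CH₃)–OAc loses AcO⁻: pKₐ(CH₃COOH) ≈ 4.8

PhCH(CH₃)–N₂⁺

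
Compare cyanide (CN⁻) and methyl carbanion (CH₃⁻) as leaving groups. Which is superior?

cyanide (CN⁻)

cyanide (CN⁻) is the better leaving group.
pKₐ(HCN) ≈ 9.2 versus pKₐ(CH₄) ≈ 48: cyanide (CN⁻) is the much weaker base.
Sp carbon stabilises the charge somewhat, but still a poor LG.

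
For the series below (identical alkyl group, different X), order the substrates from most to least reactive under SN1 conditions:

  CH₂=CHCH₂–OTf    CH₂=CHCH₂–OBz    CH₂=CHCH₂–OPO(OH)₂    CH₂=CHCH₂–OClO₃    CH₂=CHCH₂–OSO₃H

CH₂=CHCH₂–OTf > CH₂=CHCH₂–OClO₃ > CH₂=CHCH₂–OSO₃H > CH₂=CHCH₂–OPO(OH)₂ > CH₂=CHCH₂–OBz

Same R in every case — rank the leaving groups.
A good leaving group is a weak base: the lower the pKₐ of its conjugate acid, the more readily it departs.
CH₂=CHCH₂–OTf loses OTf⁻: pKₐ(CF₃SO₃H (triflic acid)) ≈ -14
CH₂=CHCH₂–OClO₃ loses ClO₄⁻: pKₐ(HClO₄) ≈ -10
CH₂=CHCH₂–OSO₃H loses HSO₄⁻: pKₐ(H₂SO₄) ≈ -3
CH₂=CHCH₂–OPO(OH)₂ loses H₂PO₄⁻: pKₐ(H₃PO₄) ≈ 2.1
CH₂=CHCH₂–OBz loses PhCOO⁻: pKₐ(C₆H₅COOH) ≈ 4.2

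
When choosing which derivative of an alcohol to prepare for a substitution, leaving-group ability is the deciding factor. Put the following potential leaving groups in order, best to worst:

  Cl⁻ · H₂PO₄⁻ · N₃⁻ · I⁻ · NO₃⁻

I⁻ > Cl⁻ > NO₃⁻ > H₂PO₄⁻ > N₃⁻

I⁻: pKₐ(HI) ≈ -10 — large, highly polarisable; very weak base
Cl⁻: pKₐ(HCl) ≈ -7 — moderately weak base
NO₃⁻: pKₐ(HNO₃) ≈ -1.3 — resonance-delocalised over three oxygens
H₂PO₄⁻: pKₐ(H₃PO₄) ≈ 2.1
N₃⁻: pKₐ(HN₃) ≈ 4.7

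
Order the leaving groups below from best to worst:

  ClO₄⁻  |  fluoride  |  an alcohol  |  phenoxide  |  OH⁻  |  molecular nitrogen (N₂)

molecular nitrogen (N₂) > ClO₄⁻ > an alcohol > fluoride > phenoxide > OH⁻

molecular nitrogen (N₂): no meaningful conjugate acid; N₂ departs as an exceptionally stable neutral molecule
ClO₄⁻: pKₐ(HClO₄) ≈ -10
an alcohol: pKₐ(R'OH₂⁺) ≈ -2.4
fluoride: pKₐ(HF) ≈ 3.2
phenoxide: pKₐ(C₆H₅OH (phenol)) ≈ 10
OH⁻: pKₐ(H₂O) ≈ 15.7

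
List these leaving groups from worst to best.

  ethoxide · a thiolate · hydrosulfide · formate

formate: pKₐ(HCOOH) ≈ 3.8
hydrosulfide: pKₐ(H₂S) ≈ 7
a thiolate: pKₐ(RSH (a thiol)) ≈ 10.5 — moderately basic; rarely leaves without activation
ethoxide: pKₐ(CH₃CH₂OH) ≈ 16 — strong base; alkoxides do not leave unassisted
Listed from poorest to best leaving group as asked.

ethoxide < a thiolate < hydrosulfide < formate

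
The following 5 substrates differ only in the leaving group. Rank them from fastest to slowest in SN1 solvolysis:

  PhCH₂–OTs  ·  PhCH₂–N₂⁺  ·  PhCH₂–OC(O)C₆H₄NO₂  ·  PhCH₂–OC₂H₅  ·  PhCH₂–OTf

PhCH₂–N₂⁺ > PhCH₂–OTf > PhCH₂–OTs > PhCH₂–OC(O)C₆H₄NO₂ > PhCH₂–OC₂H₅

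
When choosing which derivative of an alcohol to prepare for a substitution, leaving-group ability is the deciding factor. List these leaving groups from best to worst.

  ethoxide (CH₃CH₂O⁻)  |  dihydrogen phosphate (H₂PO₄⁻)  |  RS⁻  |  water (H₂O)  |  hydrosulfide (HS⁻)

water (H₂O): pKₐ(H₃O⁺) ≈ -1.7
dihydrogen phosphate (H₂PO₄⁻): pKₐ(H₃PO₄) ≈ 2.1
hydrosulfide (HS⁻): pKₐ(H₂S) ≈ 7
RS⁻: pKₐ(RSH (a thiol)) ≈ 10.5
ethoxide (CH₃CH₂O⁻): pKₐ(CH₃CH₂OH) ≈ 16

water (H₂O) > dihydrogen phosphate (H₂PO₄⁻) > hydrosulfide (HS⁻) > RS⁻ > ethoxide (CH₃CH₂O⁻)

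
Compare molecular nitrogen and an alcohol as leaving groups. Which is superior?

molecular nitrogen

molecular nitrogen is the better leaving group.
N₂ is the ultimate leaving group — it departs as an exceptionally stable neutral molecule, whereas an alcohol (pKₐ(R'OH₂⁺) ≈ -2.4) is far more basic.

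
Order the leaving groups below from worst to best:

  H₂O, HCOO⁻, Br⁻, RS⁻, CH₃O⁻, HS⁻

CH₃O⁻ < RS⁻ < HS⁻ < HCOO⁻ < H₂O < Br⁻

Rank by basicity of the departing species: weakest base leaves most easily.
Br⁻: pKₐ(HBr) ≈ -9 — weak base; good leaving group
H₂O: pKₐ(H₃O⁺) ≈ -1.7 — neutral; leaves from a protonated alcohol (R–OH₂⁺)
HCOO⁻: pKₐ(HCOOH) ≈ 3.8
HS⁻: pKₐ(H₂S) ≈ 7 — larger and more polarisable than the oxygen analogue
RS⁻: pKₐ(RSH (a thiol)) ≈ 10.5 — moderately basic; rarely leaves without activation
CH₃O⁻: pKₐ(CH₃OH) ≈ 15.5
The question asks for worst first, so the sequence is read in increasing leaving-group ability.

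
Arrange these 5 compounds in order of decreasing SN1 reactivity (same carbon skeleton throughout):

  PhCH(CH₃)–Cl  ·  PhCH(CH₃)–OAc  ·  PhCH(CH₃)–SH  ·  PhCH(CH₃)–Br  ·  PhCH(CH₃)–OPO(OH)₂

Identical carbon frameworks mean the comparison reduces to leaving-group quality.
The more stable X⁻ (or X) is on its own — i.e. the weaker a base it is — the better a leaving group it makes.
PhCH(CH₃)–Br loses Br⁻: pKₐ(HBr) ≈ -9
PhCH(CH₃)–Cl loses Cl⁻: pKₐ(HCl) ≈ -7
PhCH(CH₃)–OPO(OH)₂ loses H₂PO₄⁻: pKₐ(H₃PO₄) ≈ 2.1
PhCH(CH₃)–OAc loses AcO⁻: pKₐ(CH₃COOH) ≈ 4.8
PhCH(CH₃)–SH loses HS⁻: pKₐ(H₂S) ≈ 7

PhCH(CH₃)–Br > PhCH(CH₃)–Cl > PhCH(CH₃)–OPO(OH)₂ > PhCH(CH₃)–OAc > PhCH(CH₃)–SH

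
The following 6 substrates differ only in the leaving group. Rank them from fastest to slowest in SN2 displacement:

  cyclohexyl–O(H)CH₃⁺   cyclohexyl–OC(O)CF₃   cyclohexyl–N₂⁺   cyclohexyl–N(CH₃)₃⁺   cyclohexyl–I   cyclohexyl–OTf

cyclohexyl–N₂⁺ > cyclohexyl–OTf > cyclohexyl–I > cyclohexyl–O(H)CH₃⁺ > cyclohexyl–OC(O)CF₃ > cyclohexyl–N(CH₃)₃⁺

The skeletons are identical, so relative rate is governed entirely by leaving-group ability.
A good leaving group is a weak base: the lower the pKₐ of its conjugate acid, the more readily it departs.
cyclohexyl–N₂⁺ loses N₂: no meaningful conjugate acid; N₂ departs as an exceptionally stable neutral molecule
cyclohexyl–OTf loses OTf⁻: pKₐ(CF₃SO₃H (triflic acid)) ≈ -14
cyclohexyl–I loses I⁻: pKₐ(HI) ≈ -10
cyclohexyl–O(H)CH₃⁺ loses R'OH: pKₐ(R'OH₂⁺) ≈ -2.4
cyclohexyl–OC(O)CF₃ loses CF₃COO⁻: pKₐ(CF₃COOH) ≈ 0.2
cyclohexyl–N(CH₃)₃⁺ loses NR'₃: pKₐ(R'₃NH⁺) ≈ 10.7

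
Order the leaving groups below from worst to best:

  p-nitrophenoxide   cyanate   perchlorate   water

p-nitrophenoxide < cyanate < water < perchlorate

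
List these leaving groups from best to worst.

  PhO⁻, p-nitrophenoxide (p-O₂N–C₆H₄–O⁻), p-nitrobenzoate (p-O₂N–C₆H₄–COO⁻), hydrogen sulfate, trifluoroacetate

The more stable X⁻ (or X) is on its own — i.e. the weaker a base it is — the better a leaving group it makes.
hydrogen sulfate: pKₐ(H₂SO₄) ≈ -3
trifluoroacetate: pKₐ(CF₃COOH) ≈ 0.2
p-nitrobenzoate (p-O₂N–C₆H₄–COO⁻): pKₐ(p-nitrobenzoic acid) ≈ 3.4
p-nitrophenoxide (p-O₂N–C₆H₄–O⁻): pKₐ(p-nitrophenol) ≈ 7.2
PhO⁻: pKₐ(C₆H₅OH (phenol)) ≈ 10

hydrogen sulfate > trifluoroacetate > p-nitrobenzoate (p-O₂N–C₆H₄–COO⁻) > p-nitrophenoxide (p-O₂N–C₆H₄–O⁻) > PhO⁻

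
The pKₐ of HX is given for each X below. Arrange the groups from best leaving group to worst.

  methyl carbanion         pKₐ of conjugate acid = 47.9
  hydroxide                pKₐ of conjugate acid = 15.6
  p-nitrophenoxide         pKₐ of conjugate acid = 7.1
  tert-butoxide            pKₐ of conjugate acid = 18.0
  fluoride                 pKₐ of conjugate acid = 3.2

Lower conjugate-acid pKₐ ⇒ weaker base ⇒ better leaving group.
Sorting by the given values: fluoride (3.2), p-nitrophenoxide (7.1), hydroxide (15.6), tert-butoxide (18.0), methyl carbanion (47.9).

fluoride > p-nitrophenoxide > hydroxide > tert-butoxide > methyl carbanion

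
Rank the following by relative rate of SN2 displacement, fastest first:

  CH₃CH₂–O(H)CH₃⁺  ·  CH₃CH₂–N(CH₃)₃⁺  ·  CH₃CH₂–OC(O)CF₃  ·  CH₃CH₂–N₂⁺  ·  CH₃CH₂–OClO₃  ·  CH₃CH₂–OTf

With the same alkyl group throughout, only the leaving group differentiates the rates.
Rank by basicity of the departing species: weakest base leaves most easily.
CH₃CH₂–N₂⁺ loses N₂: no meaningful conjugate acid; N₂ departs as an exceptionally stable neutral molecule
CH₃CH₂–OTf loses OTf⁻: pKₐ(CF₃SO₃H (triflic acid)) ≈ -14
CH₃CH₂–OClO₃ loses ClO₄⁻: pKₐ(HClO₄) ≈ -10
CH₃CH₂–O(H)CH₃⁺ loses R'OH: pKₐ(R'OH₂⁺) ≈ -2.4
CH₃CH₂–OC(O)CF₃ loses CF₃COO⁻: pKₐ(CF₃COOH) ≈ 0.2
CH₃CH₂–N(CH₃)₃⁺ loses NR'₃: pKₐ(R'₃NH⁺) ≈ 10.7

CH₃CH₂–N₂⁺ > CH₃CH₂–OTf > CH₃CH₂–OClO₃ > CH₃CH₂–O(H)CH₃⁺ > CH₃CH₂–OC(O)CF₃ > CH₃CH₂–N(CH₃)₃⁺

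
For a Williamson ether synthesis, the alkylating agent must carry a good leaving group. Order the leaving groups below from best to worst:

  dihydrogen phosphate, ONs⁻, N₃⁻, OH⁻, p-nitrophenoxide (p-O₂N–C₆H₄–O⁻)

ONs⁻: pKₐ(p-O₂NC₆H₄SO₃H) ≈ -3.5
dihydrogen phosphate: pKₐ(H₃PO₄) ≈ 2.1
N₃⁻: pKₐ(HN₃) ≈ 4.7
p-nitrophenoxide (p-O₂N–C₆H₄–O⁻): pKₐ(p-nitrophenol) ≈ 7.2
OH⁻: pKₐ(H₂O) ≈ 15.7

ONs⁻ > dihydrogen phosphate > N₃⁻ > p-nitrophenoxide (p-O₂N–C₆H₄–O⁻) > OH⁻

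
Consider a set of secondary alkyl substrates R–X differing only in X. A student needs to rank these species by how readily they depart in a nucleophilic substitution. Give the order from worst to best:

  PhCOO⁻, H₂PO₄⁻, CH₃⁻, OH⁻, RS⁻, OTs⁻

CH₃⁻ < OH⁻ < RS⁻ < PhCOO⁻ < H₂PO₄⁻ < OTs⁻

Rank by basicity of the departing species: weakest base leaves most easily.
OTs⁻: pKₐ(p-CH₃C₆H₄SO₃H (TsOH)) ≈ -2.8 — resonance-delocalised arenesulfonate
H₂PO₄⁻: pKₐ(H₃PO₄) ≈ 2.1 — moderate base; biological leaving group after further activation
PhCOO⁻: pKₐ(C₆H₅COOH) ≈ 4.2
RS⁻: pKₐ(RSH (a thiol)) ≈ 10.5 — moderately basic; rarely leaves without activation
OH⁻: pKₐ(H₂O) ≈ 15.7 — strong base; essentially never leaves without prior activation
CH₃⁻: pKₐ(CH₄) ≈ 48 — unstabilised carbanion; the worst conceivable leaving group
The question asks for worst first, so the sequence is read in increasing leaving-group ability.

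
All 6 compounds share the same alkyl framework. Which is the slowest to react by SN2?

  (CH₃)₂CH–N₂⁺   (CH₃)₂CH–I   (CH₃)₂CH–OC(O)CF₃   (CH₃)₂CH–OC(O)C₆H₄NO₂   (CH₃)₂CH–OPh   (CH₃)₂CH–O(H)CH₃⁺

(CH₃)₂CH–OPh

With the same alkyl group throughout, only the leaving group differentiates the rates.
Rank by basicity of the departing species: weakest base leaves most easily.
(CH₃)₂CH–N₂⁺ loses N₂: no meaningful conjugate acid; N₂ departs as an exceptionally stable neutral molecule
(CH₃)₂CH–I loses I⁻: pKₐ(HI) ≈ -10
(CH₃)₂CH–O(H)CH₃⁺ loses R'OH: pKₐ(R'OH₂⁺) ≈ -2.4
(CH₃)₂CH–OC(O)CF₃ loses CF₃COO⁻: pKₐ(CF₃COOH) ≈ 0.2
(CH₃)₂CH–OC(O)C₆H₄NO₂ loses p-O₂N–C₆H₄–COO⁻: pKₐ(p-nitrobenzoic acid) ≈ 3.4
(CH₃)₂CH–OPh loses PhO⁻: pKₐ(C₆H₅OH (phenol)) ≈ 10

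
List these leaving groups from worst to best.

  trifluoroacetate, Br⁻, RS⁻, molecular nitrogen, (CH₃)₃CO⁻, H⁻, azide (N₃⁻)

Leaving-group ability tracks the stability of the departed species; conjugate-acid pKₐ is the usual yardstick (lower pKₐ → better LG).
molecular nitrogen: no meaningful conjugate acid; N₂ departs as an exceptionally stable neutral molecule
Br⁻: pKₐ(HBr) ≈ -9
trifluoroacetate: pKₐ(CF₃COOH) ≈ 0.2
azide (N₃⁻): pKₐ(HN₃) ≈ 4.7 — linear, resonance-stabilised
RS⁻: pKₐ(RSH (a thiol)) ≈ 10.5 — moderately basic; rarely leaves without activation
(CH₃)₃CO⁻: pKₐ(t-BuOH) ≈ 18 — bulky, strongly basic alkoxide
H⁻: pKₐ(H₂) ≈ 36
Reversing gives the worst-to-best order requested.

H⁻ < (CH₃)₃CO⁻ < RS⁻ < azide (N₃⁻) < trifluoroacetate < Br⁻ < molecular nitrogen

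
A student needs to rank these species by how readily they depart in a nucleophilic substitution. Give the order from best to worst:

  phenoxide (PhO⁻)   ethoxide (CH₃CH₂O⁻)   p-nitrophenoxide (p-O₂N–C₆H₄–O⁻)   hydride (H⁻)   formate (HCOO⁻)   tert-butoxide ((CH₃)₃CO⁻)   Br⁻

Br⁻ > formate (HCOO⁻) > p-nitrophenoxide (p-O₂N–C₆H₄–O⁻) > phenoxide (PhO⁻) > ethoxide (CH₃CH₂O⁻) > tert-butoxide ((CH₃)₃CO⁻) > hydride (H⁻)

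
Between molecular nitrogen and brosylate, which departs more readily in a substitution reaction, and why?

molecular nitrogen is the better leaving group.
N₂ is the ultimate leaving group — it departs as an exceptionally stable neutral molecule, whereas brosylate (pKₐ(p-BrC₆H₄SO₃H) ≈ -2.8) is far more basic.

molecular nitrogen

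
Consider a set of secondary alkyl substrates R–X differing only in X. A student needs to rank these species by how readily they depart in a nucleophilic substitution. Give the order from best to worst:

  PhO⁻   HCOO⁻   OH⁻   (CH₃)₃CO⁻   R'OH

Rank by basicity of the departing species: weakest base leaves most easily.
R'OH: pKₐ(R'OH₂⁺) ≈ -2.4 — neutral; leaves from a protonated ether (an oxonium ion, R–O(H)R'⁺)
HCOO⁻: pKₐ(HCOOH) ≈ 3.8 — resonance-stabilised carboxylate
PhO⁻: pKₐ(C₆H₅OH (phenol)) ≈ 10 — resonance into the ring helps, but still a poor LG
OH⁻: pKₐ(H₂O) ≈ 15.7 — strong base; essentially never leaves without prior activation
(CH₃)₃CO⁻: pKₐ(t-BuOH) ≈ 18 — bulky, strongly basic alkoxide

R'OH > HCOO⁻ > PhO⁻ > OH⁻ > (CH₃)₃CO⁻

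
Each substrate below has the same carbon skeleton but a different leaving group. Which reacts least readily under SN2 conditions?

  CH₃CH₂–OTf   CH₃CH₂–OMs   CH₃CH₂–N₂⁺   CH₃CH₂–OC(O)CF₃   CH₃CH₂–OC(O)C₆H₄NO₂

Identical carbon frameworks mean the comparison reduces to leaving-group quality.
Rank by basicity of the departing species: weakest base leaves most easily.
CH₃CH₂–N₂⁺ loses N₂: no meaningful conjugate acid; N₂ departs as an exceptionally stable neutral molecule
CH₃CH₂–OTf loses OTf⁻: pKₐ(CF₃SO₃H (triflic acid)) ≈ -14
CH₃CH₂–OMs loses OMs⁻: pKₐ(CH₃SO₃H (MsOH)) ≈ -1.9
CH₃CH₂–OC(O)CF₃ loses CF₃COO⁻: pKₐ(CF₃COOH) ≈ 0.2
CH₃CH₂–OC(O)C₆H₄NO₂ loses p-O₂N–C₆H₄–COO⁻: pKₐ(p-nitrobenzoic acid) ≈ 3.4

CH₃CH₂–OC(O)C₆H₄NO₂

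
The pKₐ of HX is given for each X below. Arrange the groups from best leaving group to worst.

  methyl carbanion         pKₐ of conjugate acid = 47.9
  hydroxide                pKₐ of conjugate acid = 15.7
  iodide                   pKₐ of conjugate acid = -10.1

Lower conjugate-acid pKₐ ⇒ weaker base ⇒ better leaving group.
Sorting by the given values: iodide (-10.1), hydroxide (15.7), methyl carbanion (47.9).

iodide > hydroxide > methyl carbanion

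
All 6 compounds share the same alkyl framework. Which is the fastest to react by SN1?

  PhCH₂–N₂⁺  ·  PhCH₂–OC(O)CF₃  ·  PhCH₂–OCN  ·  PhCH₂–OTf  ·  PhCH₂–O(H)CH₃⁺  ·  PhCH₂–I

Identical carbon frameworks mean the comparison reduces to leaving-group quality.
The more stable X⁻ (or X) is on its own — i.e. the weaker a base it is — the better a leaving group it makes.
PhCH₂–N₂⁺ loses N₂: no meaningful conjugate acid; N₂ departs as an exceptionally stable neutral molecule
PhCH₂–OTf loses OTf⁻: pKₐ(CF₃SO₃H (triflic acid)) ≈ -14
PhCH₂–I loses I⁻: pKₐ(HI) ≈ -10
PhCH₂–O(H)CH₃⁺ loses R'OH: pKₐ(R'OH₂⁺) ≈ -2.4
PhCH₂–OC(O)CF₃ loses CF₃COO⁻: pKₐ(CF₃COOH) ≈ 0.2
PhCH₂–OCN loses NCO⁻: pKₐ(HOCN) ≈ 3.5

PhCH₂–N₂⁺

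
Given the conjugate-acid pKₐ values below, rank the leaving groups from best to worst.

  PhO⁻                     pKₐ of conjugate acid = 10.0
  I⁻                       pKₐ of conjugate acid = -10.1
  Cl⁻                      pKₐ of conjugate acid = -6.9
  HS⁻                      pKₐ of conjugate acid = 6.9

I⁻ > Cl⁻ > HS⁻ > PhO⁻

Lower conjugate-acid pKₐ ⇒ weaker base ⇒ better leaving group.
Sorting by the given values: I⁻ (-10.1), Cl⁻ (-6.9), HS⁻ (6.9), PhO⁻ (10.0).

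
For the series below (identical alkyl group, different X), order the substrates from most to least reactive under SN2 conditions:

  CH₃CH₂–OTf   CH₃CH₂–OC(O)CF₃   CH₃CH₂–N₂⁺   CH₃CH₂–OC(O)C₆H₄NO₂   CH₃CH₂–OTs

CH₃CH₂–N₂⁺ > CH₃CH₂–OTf > CH₃CH₂–OTs > CH₃CH₂–OC(O)CF₃ > CH₃CH₂–OC(O)C₆H₄NO₂

Same R in every case — rank the leaving groups.
A good leaving group is a weak base: the lower the pKₐ of its conjugate acid, the more readily it departs.
CH₃CH₂–N₂⁺ loses N₂: no meaningful conjugate acid; N₂ departs as an exceptionally stable neutral molecule
CH₃CH₂–OTf loses OTf⁻: pKₐ(CF₃SO₃H (triflic acid)) ≈ -14
CH₃CH₂–OTs loses OTs⁻: pKₐ(p-CH₃C₆H₄SO₃H (TsOH)) ≈ -2.8
CH₃CH₂–OC(O)CF₃ loses CF₃COO⁻: pKₐ(CF₃COOH) ≈ 0.2
CH₃CH₂–OC(O)C₆H₄NO₂ loses p-O₂N–C₆H₄–COO⁻: pKₐ(p-nitrobenzoic acid) ≈ 3.4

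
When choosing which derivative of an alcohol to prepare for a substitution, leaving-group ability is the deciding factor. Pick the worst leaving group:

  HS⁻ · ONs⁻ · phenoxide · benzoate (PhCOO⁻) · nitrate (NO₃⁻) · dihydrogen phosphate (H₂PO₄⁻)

phenoxide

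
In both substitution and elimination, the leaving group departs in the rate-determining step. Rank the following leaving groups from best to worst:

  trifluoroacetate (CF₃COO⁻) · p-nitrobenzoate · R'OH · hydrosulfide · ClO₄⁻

ClO₄⁻ > R'OH > trifluoroacetate (CF₃COO⁻) > p-nitrobenzoate > hydrosulfide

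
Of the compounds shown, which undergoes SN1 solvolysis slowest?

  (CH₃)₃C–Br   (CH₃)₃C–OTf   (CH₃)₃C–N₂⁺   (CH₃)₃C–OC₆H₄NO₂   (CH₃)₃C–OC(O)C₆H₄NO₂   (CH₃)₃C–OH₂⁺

(CH₃)₃C–OC₆H₄NO₂

The skeletons are identical, so relative rate is governed entirely by leaving-group ability.
Leaving-group ability tracks the stability of the departed species; conjugate-acid pKₐ is the usual yardstick (lower pKₐ → better LG).
(CH₃)₃C–N₂⁺ loses N₂: no meaningful conjugate acid; N₂ departs as an exceptionally stable neutral molecule
(CH₃)₃C–OTf loses OTf⁻: pKₐ(CF₃SO₃H (triflic acid)) ≈ -14
(CH₃)₃C–Br loses Br⁻: pKₐ(HBr) ≈ -9
(CH₃)₃C–OH₂⁺ loses H₂O: pKₐ(H₃O⁺) ≈ -1.7
(CH₃)₃C–OC(O)C₆H₄NO₂ loses p-O₂N–C₆H₄–COO⁻: pKₐ(p-nitrobenzoic acid) ≈ 3.4
(CH₃)₃C–OC₆H₄NO₂ loses p-O₂N–C₆H₄–O⁻: pKₐ(p-nitrophenol) ≈ 7.2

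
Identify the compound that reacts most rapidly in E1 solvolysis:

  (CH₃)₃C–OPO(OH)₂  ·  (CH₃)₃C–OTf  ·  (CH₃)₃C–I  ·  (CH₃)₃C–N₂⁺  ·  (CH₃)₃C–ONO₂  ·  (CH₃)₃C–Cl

Same R in every case — rank the leaving groups.
The more stable X⁻ (or X) is on its own — i.e. the weaker a base it is — the better a leaving group it makes.
(CH₃)₃C–N₂⁺ loses N₂: no meaningful conjugate acid; N₂ departs as an exceptionally stable neutral molecule
(CH₃)₃C–OTf loses OTf⁻: pKₐ(CF₃SO₃H (triflic acid)) ≈ -14
(CH₃)₃C–I loses I⁻: pKₐ(HI) ≈ -10
(CH₃)₃C–Cl loses Cl⁻: pKₐ(HCl) ≈ -7
(CH₃)₃C–ONO₂ loses NO₃⁻: pKₐ(HNO₃) ≈ -1.3
(CH₃)₃C–OPO(OH)₂ loses H₂PO₄⁻: pKₐ(H₃PO₄) ≈ 2.1

(CH₃)₃C–N₂⁺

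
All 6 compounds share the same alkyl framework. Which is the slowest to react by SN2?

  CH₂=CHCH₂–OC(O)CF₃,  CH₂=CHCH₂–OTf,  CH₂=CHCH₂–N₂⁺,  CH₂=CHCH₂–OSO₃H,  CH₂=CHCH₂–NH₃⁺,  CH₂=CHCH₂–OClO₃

CH₂=CHCH₂–NH₃⁺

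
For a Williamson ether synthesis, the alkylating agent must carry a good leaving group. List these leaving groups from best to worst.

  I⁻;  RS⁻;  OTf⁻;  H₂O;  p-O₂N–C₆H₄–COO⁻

OTf⁻ > I⁻ > H₂O > p-O₂N–C₆H₄–COO⁻ > RS⁻

OTf⁻: pKₐ(CF₃SO₃H (triflic acid)) ≈ -14
I⁻: pKₐ(HI) ≈ -10 — large, highly polarisable; very weak base
H₂O: pKₐ(H₃O⁺) ≈ -1.7
p-O₂N–C₆H₄–COO⁻: pKₐ(p-nitrobenzoic acid) ≈ 3.4 — electron-withdrawing nitro group stabilises the carboxylate
RS⁻: pKₐ(RSH (a thiol)) ≈ 10.5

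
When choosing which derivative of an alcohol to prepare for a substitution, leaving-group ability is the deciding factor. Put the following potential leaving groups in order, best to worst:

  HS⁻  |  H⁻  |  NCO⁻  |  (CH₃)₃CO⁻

A good leaving group is a weak base: the lower the pKₐ of its conjugate acid, the more readily it departs.
NCO⁻: pKₐ(HOCN) ≈ 3.5 — resonance between N and O
HS⁻: pKₐ(H₂S) ≈ 7 — larger and more polarisable than the oxygen analogue
(CH₃)₃CO⁻: pKₐ(t-BuOH) ≈ 18 — bulky, strongly basic alkoxide
H⁻: pKₐ(H₂) ≈ 36 — extremely strong base; leaves only in special hydride-transfer contexts

NCO⁻ > HS⁻ > (CH₃)₃CO⁻ > H⁻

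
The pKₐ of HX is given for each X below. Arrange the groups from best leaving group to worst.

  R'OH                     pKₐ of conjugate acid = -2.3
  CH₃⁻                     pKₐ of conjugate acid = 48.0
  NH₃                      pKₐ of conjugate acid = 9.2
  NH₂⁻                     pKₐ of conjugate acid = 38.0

R'OH > NH₃ > NH₂⁻ > CH₃⁻

Lower conjugate-acid pKₐ ⇒ weaker base ⇒ better leaving group.
Sorting by the given values: R'OH (-2.3), NH₃ (9.2), NH₂⁻ (38.0), CH₃⁻ (48.0).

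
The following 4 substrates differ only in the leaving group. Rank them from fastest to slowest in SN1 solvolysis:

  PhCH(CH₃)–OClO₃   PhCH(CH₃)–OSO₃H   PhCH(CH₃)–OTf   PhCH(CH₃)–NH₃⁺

PhCH(CH₃)–OTf > PhCH(CH₃)–OClO₃ > PhCH(CH₃)–OSO₃H > PhCH(CH₃)–NH₃⁺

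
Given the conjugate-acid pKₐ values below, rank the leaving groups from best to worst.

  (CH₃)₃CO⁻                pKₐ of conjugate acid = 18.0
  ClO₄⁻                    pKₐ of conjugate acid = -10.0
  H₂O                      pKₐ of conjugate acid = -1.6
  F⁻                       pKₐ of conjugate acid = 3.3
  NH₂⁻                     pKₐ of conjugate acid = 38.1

Lower conjugate-acid pKₐ ⇒ weaker base ⇒ better leaving group.
Sorting by the given values: ClO₄⁻ (-10.0), H₂O (-1.6), F⁻ (3.3), (CH₃)₃CO⁻ (18.0), NH₂⁻ (38.1).

ClO₄⁻ > H₂O > F⁻ > (CH₃)₃CO⁻ > NH₂⁻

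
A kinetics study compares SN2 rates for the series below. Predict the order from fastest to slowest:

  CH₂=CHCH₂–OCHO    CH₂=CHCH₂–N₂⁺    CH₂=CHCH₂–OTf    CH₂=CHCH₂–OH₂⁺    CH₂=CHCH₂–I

CH₂=CHCH₂–N₂⁺ > CH₂=CHCH₂–OTf > CH₂=CHCH₂–I > CH₂=CHCH₂–OH₂⁺ > CH₂=CHCH₂–OCHO

The skeletons are identical, so relative rate is governed entirely by leaving-group ability.
Leaving-group ability tracks the stability of the departed species; conjugate-acid pKₐ is the usual yardstick (lower pKₐ → better LG).
CH₂=CHCH₂–N₂⁺ loses N₂: no meaningful conjugate acid; N₂ departs as an exceptionally stable neutral molecule
CH₂=CHCH₂–OTf loses OTf⁻: pKₐ(CF₃SO₃H (triflic acid)) ≈ -14
CH₂=CHCH₂–I loses I⁻: pKₐ(HI) ≈ -10
CH₂=CHCH₂–OH₂⁺ loses H₂O: pKₐ(H₃O⁺) ≈ -1.7
CH₂=CHCH₂–OCHO loses HCOO⁻: pKₐ(HCOOH) ≈ 3.8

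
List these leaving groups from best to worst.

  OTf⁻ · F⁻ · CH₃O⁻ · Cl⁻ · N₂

N₂ > OTf⁻ > Cl⁻ > F⁻ > CH₃O⁻

The more stable X⁻ (or X) is on its own — i.e. the weaker a base it is — the better a leaving group it makes.
N₂: no meaningful conjugate acid; N₂ departs as an exceptionally stable neutral molecule
OTf⁻: pKₐ(CF₃SO₃H (triflic acid)) ≈ -14
Cl⁻: pKₐ(HCl) ≈ -7
F⁻: pKₐ(HF) ≈ 3.2
CH₃O⁻: pKₐ(CH₃OH) ≈ 15.5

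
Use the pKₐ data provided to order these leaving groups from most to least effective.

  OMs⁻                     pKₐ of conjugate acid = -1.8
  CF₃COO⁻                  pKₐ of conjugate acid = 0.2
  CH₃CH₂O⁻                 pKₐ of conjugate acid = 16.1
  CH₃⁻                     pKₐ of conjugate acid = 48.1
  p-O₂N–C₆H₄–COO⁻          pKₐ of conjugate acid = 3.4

OMs⁻ > CF₃COO⁻ > p-O₂N–C₆H₄–COO⁻ > CH₃CH₂O⁻ > CH₃⁻

Lower conjugate-acid pKₐ ⇒ weaker base ⇒ better leaving group.
Sorting by the given values: OMs⁻ (-1.8), CF₃COO⁻ (0.2), p-O₂N–C₆H₄–COO⁻ (3.4), CH₃CH₂O⁻ (16.1), CH₃⁻ (48.1).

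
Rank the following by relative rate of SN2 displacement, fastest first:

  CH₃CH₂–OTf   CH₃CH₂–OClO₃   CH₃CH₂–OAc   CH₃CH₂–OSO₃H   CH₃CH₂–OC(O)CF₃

CH₃CH₂–OTf > CH₃CH₂–OClO₃ > CH₃CH₂–OSO₃H > CH₃CH₂–OC(O)CF₃ > CH₃CH₂–OAc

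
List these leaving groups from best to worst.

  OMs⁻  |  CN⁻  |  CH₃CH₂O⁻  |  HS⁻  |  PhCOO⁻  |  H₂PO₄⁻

OMs⁻ > H₂PO₄⁻ > PhCOO⁻ > HS⁻ > CN⁻ > CH₃CH₂O⁻

Rank by basicity of the departing species: weakest base leaves most easily.
OMs⁻: pKₐ(CH₃SO₃H (MsOH)) ≈ -1.9
H₂PO₄⁻: pKₐ(H₃PO₄) ≈ 2.1
PhCOO⁻: pKₐ(C₆H₅COOH) ≈ 4.2
HS⁻: pKₐ(H₂S) ≈ 7
CN⁻: pKₐ(HCN) ≈ 9.2
CH₃CH₂O⁻: pKₐ(CH₃CH₂OH) ≈ 16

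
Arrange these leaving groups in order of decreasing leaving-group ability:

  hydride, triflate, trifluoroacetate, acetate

triflate: pKₐ(CF₃SO₃H (triflic acid)) ≈ -14 — charge spread over three oxygens and a CF₃ group; the premier leaving group in synthesis
trifluoroacetate: pKₐ(CF₃COOH) ≈ 0.2 — strongly electron-withdrawing CF₃ stabilises the carboxylate
acetate: pKₐ(CH₃COOH) ≈ 4.8 — resonance-stabilised but still a weak base
hydride: pKₐ(H₂) ≈ 36

triflate > trifluoroacetate > acetate > hydride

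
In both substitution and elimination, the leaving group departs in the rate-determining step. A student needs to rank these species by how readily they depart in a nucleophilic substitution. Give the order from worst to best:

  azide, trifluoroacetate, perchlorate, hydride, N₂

hydride < azide < trifluoroacetate < perchlorate < N₂

The more stable X⁻ (or X) is on its own — i.e. the weaker a base it is — the better a leaving group it makes.
N₂: no meaningful conjugate acid; N₂ departs as an exceptionally stable neutral molecule
perchlorate: pKₐ(HClO₄) ≈ -10
trifluoroacetate: pKₐ(CF₃COOH) ≈ 0.2
azide: pKₐ(HN₃) ≈ 4.7
hydride: pKₐ(H₂) ≈ 36
Listed from poorest to best leaving group as asked.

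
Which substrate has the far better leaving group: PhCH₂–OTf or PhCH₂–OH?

PhCH₂–OTf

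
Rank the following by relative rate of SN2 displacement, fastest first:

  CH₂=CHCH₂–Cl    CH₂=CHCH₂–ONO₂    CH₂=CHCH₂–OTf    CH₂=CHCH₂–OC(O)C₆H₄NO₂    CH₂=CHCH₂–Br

Same R in every case — rank the leaving groups.
Leaving-group ability tracks the stability of the departed species; conjugate-acid pKₐ is the usual yardstick (lower pKₐ → better LG).
CH₂=CHCH₂–OTf loses OTf⁻: pKₐ(CF₃SO₃H (triflic acid)) ≈ -14
CH₂=CHCH₂–Br loses Br⁻: pKₐ(HBr) ≈ -9
CH₂=CHCH₂–Cl loses Cl⁻: pKₐ(HCl) ≈ -7
CH₂=CHCH₂–ONO₂ loses NO₃⁻: pKₐ(HNO₃) ≈ -1.3
CH₂=CHCH₂–OC(O)C₆H₄NO₂ loses p-O₂N–C₆H₄–COO⁻: pKₐ(p-nitrobenzoic acid) ≈ 3.4

CH₂=CHCH₂–OTf > CH₂=CHCH₂–Br > CH₂=CHCH₂–Cl > CH₂=CHCH₂–ONO₂ > CH₂=CHCH₂–OC(O)C₆H₄NO₂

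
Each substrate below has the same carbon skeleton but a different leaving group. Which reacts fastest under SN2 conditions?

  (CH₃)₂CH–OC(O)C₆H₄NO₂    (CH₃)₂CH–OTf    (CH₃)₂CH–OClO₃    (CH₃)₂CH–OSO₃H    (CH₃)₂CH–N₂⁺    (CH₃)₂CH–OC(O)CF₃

(CH₃)₂CH–N₂⁺

Same R in every case — rank the leaving groups.
A good leaving group is a weak base: the lower the pKₐ of its conjugate acid, the more readily it departs.
(CH₃)₂CH–N₂⁺ loses N₂: no meaningful conjugate acid; N₂ departs as an exceptionally stable neutral molecule
(CH₃)₂CH–OTf loses OTf⁻: pKₐ(CF₃SO₃H (triflic acid)) ≈ -14
(CH₃)₂CH–OClO₃ loses ClO₄⁻: pKₐ(HClO₄) ≈ -10
(CH₃)₂CH–OSO₃H loses HSO₄⁻: pKₐ(H₂SO₄) ≈ -3
(CH₃)₂CH–OC(O)CF₃ loses CF₃COO⁻: pKₐ(CF₃COOH) ≈ 0.2
(CH₃)₂CH–OC(O)C₆H₄NO₂ loses p-O₂N–C₆H₄–COO⁻: pKₐ(p-nitrobenzoic acid) ≈ 3.4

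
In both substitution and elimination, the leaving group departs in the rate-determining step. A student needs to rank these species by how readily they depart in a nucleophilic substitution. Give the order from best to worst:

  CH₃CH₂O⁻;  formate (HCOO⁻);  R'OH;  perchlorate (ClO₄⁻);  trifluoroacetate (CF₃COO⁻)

perchlorate (ClO₄⁻) > R'OH > trifluoroacetate (CF₃COO⁻) > formate (HCOO⁻) > CH₃CH₂O⁻

Leaving-group ability tracks the stability of the departed species; conjugate-acid pKₐ is the usual yardstick (lower pKₐ → better LG).
perchlorate (ClO₄⁻): pKₐ(HClO₄) ≈ -10 — extremely weak base; rarely used for safety reasons
R'OH: pKₐ(R'OH₂⁺) ≈ -2.4
trifluoroacetate (CF₃COO⁻): pKₐ(CF₃COOH) ≈ 0.2 — strongly electron-withdrawing CF₃ stabilises the carboxylate
formate (HCOO⁻): pKₐ(HCOOH) ≈ 3.8
CH₃CH₂O⁻: pKₐ(CH₃CH₂OH) ≈ 16 — strong base; alkoxides do not leave unassisted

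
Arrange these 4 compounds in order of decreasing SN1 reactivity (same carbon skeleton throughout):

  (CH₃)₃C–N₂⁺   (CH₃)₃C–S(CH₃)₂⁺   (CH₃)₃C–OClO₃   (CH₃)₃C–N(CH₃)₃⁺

(CH₃)₃C–N₂⁺ > (CH₃)₃C–OClO₃ > (CH₃)₃C–S(CH₃)₂⁺ > (CH₃)₃C–N(CH₃)₃⁺

With the same alkyl group throughout, only the leaving group differentiates the rates.
A good leaving group is a weak base: the lower the pKₐ of its conjugate acid, the more readily it departs.
(CH₃)₃C–N₂⁺ loses N₂: no meaningful conjugate acid; N₂ departs as an exceptionally stable neutral molecule
(CH₃)₃C–OClO₃ loses ClO₄⁻: pKₐ(HClO₄) ≈ -10
(CH₃)₃C–S(CH₃)₂⁺ loses SR'₂: pKₐ(R'₂SH⁺) ≈ -7
(CH₃)₃C–N(CH₃)₃⁺ loses NR'₃: pKₐ(R'₃NH⁺) ≈ 10.7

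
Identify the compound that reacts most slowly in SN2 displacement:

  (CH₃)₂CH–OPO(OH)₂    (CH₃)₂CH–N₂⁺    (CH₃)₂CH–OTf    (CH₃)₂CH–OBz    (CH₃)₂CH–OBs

(CH₃)₂CH–OBz

With the same alkyl group throughout, only the leaving group differentiates the rates.
Rank by basicity of the departing species: weakest base leaves most easily.
(CH₃)₂CH–N₂⁺ loses N₂: no meaningful conjugate acid; N₂ departs as an exceptionally stable neutral molecule
(CH₃)₂CH–OTf loses OTf⁻: pKₐ(CF₃SO₃H (triflic acid)) ≈ -14
(CH₃)₂CH–OBs loses OBs⁻: pKₐ(p-BrC₆H₄SO₃H) ≈ -2.8
(CH₃)₂CH–OPO(OH)₂ loses H₂PO₄⁻: pKₐ(H₃PO₄) ≈ 2.1
(CH₃)₂CH–OBz loses PhCOO⁻: pKₐ(C₆H₅COOH) ≈ 4.2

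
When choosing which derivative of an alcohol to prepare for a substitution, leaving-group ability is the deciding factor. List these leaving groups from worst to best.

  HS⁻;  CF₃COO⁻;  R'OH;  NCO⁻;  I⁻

The more stable X⁻ (or X) is on its own — i.e. the weaker a base it is — the better a leaving group it makes.
I⁻: pKₐ(HI) ≈ -10
R'OH: pKₐ(R'OH₂⁺) ≈ -2.4
CF₃COO⁻: pKₐ(CF₃COOH) ≈ 0.2
NCO⁻: pKₐ(HOCN) ≈ 3.5
HS⁻: pKₐ(H₂S) ≈ 7
Reversing gives the worst-to-best order requested.

HS⁻ < NCO⁻ < CF₃COO⁻ < R'OH < I⁻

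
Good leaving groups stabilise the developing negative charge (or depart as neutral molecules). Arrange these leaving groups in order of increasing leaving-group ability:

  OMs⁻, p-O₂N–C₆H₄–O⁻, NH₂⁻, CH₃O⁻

NH₂⁻ < CH₃O⁻ < p-O₂N–C₆H₄–O⁻ < OMs⁻

Rank by basicity of the departing species: weakest base leaves most easily.
OMs⁻: pKₐ(CH₃SO₃H (MsOH)) ≈ -1.9
p-O₂N–C₆H₄–O⁻: pKₐ(p-nitrophenol) ≈ 7.2
CH₃O⁻: pKₐ(CH₃OH) ≈ 15.5
NH₂⁻: pKₐ(NH₃) ≈ 38
Listed from poorest to best leaving group as asked.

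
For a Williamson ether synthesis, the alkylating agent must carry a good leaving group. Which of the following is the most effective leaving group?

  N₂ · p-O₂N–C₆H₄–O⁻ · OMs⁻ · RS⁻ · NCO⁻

N₂

A good leaving group is a weak base: the lower the pKₐ of its conjugate acid, the more readily it departs.
N₂: no meaningful conjugate acid; N₂ departs as an exceptionally stable neutral molecule
OMs⁻: pKₐ(CH₃SO₃H (MsOH)) ≈ -1.9
NCO⁻: pKₐ(HOCN) ≈ 3.5
p-O₂N–C₆H₄–O⁻: pKₐ(p-nitrophenol) ≈ 7.2
RS⁻: pKₐ(RSH (a thiol)) ≈ 10.5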